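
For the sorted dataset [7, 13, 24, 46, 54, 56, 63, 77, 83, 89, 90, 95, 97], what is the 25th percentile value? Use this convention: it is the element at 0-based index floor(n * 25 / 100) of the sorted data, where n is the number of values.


The dataset has n = 13 elements.
Index = floor(13 * 25 / 100) = floor(325 / 100) = floor(3.25) = 3
Counting from index 0 in the sorted data, the element at index 3 is 46.
Final answer: 46


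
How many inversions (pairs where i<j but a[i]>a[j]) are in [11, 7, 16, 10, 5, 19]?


For each element, count the later elements that are smaller than it:
  11 (index 0): smaller elements after it = [7, 10, 5] -> 3
  7 (index 1): smaller elements after it = [5] -> 1
  16 (index 2): smaller elements after it = [10, 5] -> 2
  10 (index 3): smaller elements after it = [5] -> 1
  5 (index 4): smaller elements after it = [] -> 0
Total inversions = 3 + 1 + 2 + 1 + 0 = 7
Final answer: 7


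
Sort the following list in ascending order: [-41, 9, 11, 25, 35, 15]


Original list: [-41, 9, 11, 25, 35, 15]
Repeatedly take the smallest remaining element:
  Remaining [-41, 9, 11, 25, 35, 15] -> smallest is -41
  Remaining [9, 11, 25, 35, 15] -> smallest is 9
  Remaining [11, 25, 35, 15] -> smallest is 11
  Remaining [25, 35, 15] -> smallest is 15
  Remaining [25, 35] -> smallest is 25
  Remaining [35] -> smallest is 35
Collecting the picks in order gives the sorted list.
Final answer: [-41, 9, 11, 15, 25, 35]


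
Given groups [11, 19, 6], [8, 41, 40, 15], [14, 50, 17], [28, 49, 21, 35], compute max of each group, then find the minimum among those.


Find max of each group:
  Group 1: [11, 19, 6] -> max = 19
  Group 2: [8, 41, 40, 15] -> max = 41
  Group 3: [14, 50, 17] -> max = 50
  Group 4: [28, 49, 21, 35] -> max = 49
Maxes: [19, 41, 50, 49]
Minimum of maxes = 19
Final answer: 19


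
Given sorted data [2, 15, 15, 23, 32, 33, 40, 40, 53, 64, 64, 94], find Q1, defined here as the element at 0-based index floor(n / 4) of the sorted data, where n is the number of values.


The list has n = 12 elements.
Q1 index = floor(12 / 4) = floor(3) = 3
Counting from index 0 in the sorted data, the element at index 3 is 23.
Final answer: 23


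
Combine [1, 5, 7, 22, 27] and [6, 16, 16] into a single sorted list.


List A: [1, 5, 7, 22, 27]
List B: [6, 16, 16]
Repeatedly compare the front elements and take the smaller:
  1 vs 6 -> take 1
  5 vs 6 -> take 5
  7 vs 6 -> take 6
  7 vs 16 -> take 7
  22 vs 16 -> take 16
  22 vs 16 -> take 16
  B is exhausted; append the rest of A: [22, 27]
Final answer: [1, 5, 6, 7, 16, 16, 22, 27]


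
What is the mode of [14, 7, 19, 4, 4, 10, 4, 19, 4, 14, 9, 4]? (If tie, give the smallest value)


Count the frequency of each value:
  4 appears 5 time(s)
  7 appears 1 time(s)
  9 appears 1 time(s)
  10 appears 1 time(s)
  14 appears 2 time(s)
  19 appears 2 time(s)
Maximum frequency is 5.
Only 4 reaches that frequency, so it is the mode.
Final answer: 4


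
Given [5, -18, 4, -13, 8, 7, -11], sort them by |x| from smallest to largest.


Compute absolute values:
  |5| = 5
  |-18| = 18
  |4| = 4
  |-13| = 13
  |8| = 8
  |7| = 7
  |-11| = 11
Absolute values in increasing order: 4 < 5 < 7 < 8 < 11 < 13 < 18
Listing the original numbers in that order gives the answer.
Final answer: [4, 5, 7, 8, -11, -13, -18]


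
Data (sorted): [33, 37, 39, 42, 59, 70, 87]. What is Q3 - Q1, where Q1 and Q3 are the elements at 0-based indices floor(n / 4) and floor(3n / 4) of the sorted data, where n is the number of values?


The data has n = 7 elements.
Q1 index = floor(7 / 4) = floor(1.75) = 1; Q3 index = floor(3 * 7 / 4) = floor(5.25) = 5
Q1 = element at index 1 = 37
Q3 = element at index 5 = 70
IQR = 70 - 37 = 33
Final answer: 33


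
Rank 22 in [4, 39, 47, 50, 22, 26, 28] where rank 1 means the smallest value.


Sort ascending: [4, 22, 26, 28, 39, 47, 50]
Find 22 in the sorted list.
22 is at position 2 (1-indexed).
Final answer: 2


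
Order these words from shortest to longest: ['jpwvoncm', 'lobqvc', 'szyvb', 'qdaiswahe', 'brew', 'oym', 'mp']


Compute lengths:
  'jpwvoncm' has length 8
  'lobqvc' has length 6
  'szyvb' has length 5
  'qdaiswahe' has length 9
  'brew' has length 4
  'oym' has length 3
  'mp' has length 2
Lengths in increasing order: 2 < 3 < 4 < 5 < 6 < 8 < 9
Listing the words in that order gives the answer.
Final answer: ['mp', 'oym', 'brew', 'szyvb', 'lobqvc', 'jpwvoncm', 'qdaiswahe']


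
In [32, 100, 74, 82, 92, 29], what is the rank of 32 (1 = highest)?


Sort descending: [100, 92, 82, 74, 32, 29]
Find 32 in the sorted list.
32 is at position 5.
Final answer: 5


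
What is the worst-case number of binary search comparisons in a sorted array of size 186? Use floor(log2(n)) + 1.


Binary search halves the search space each step.
Maximum comparisons = floor(log2(186)) + 1
log2(186) = 7.5392
floor(log2(186)) = 7, so 7 + 1 = 8
Final answer: 8


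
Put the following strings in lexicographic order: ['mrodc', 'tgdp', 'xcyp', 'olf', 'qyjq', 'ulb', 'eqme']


Compare strings character by character (the first differing letter decides):
  'eqme' < 'mrodc' since 'e' < 'm' at position 1
  'mrodc' < 'olf' since 'm' < 'o' at position 1
  'olf' < 'qyjq' since 'o' < 'q' at position 1
  'qyjq' < 'tgdp' since 'q' < 't' at position 1
  'tgdp' < 'ulb' since 't' < 'u' at position 1
  'ulb' < 'xcyp' since 'u' < 'x' at position 1
Chaining these comparisons gives the alphabetical order.
Final answer: ['eqme', 'mrodc', 'olf', 'qyjq', 'tgdp', 'ulb', 'xcyp']


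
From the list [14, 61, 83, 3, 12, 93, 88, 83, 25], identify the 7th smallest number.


Sort ascending: [3, 12, 14, 25, 61, 83, 83, 88, 93]
The 7th element (1-indexed) is at index 6.
Value = 83
Final answer: 83


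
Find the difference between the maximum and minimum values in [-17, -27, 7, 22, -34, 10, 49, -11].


Maximum value: 49
Minimum value: -34
Range = 49 - (-34) = 83
Final answer: 83


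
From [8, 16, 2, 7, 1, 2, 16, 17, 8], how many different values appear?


List all unique values:
Distinct values: [1, 2, 7, 8, 16, 17]
Count = 6
Final answer: 6


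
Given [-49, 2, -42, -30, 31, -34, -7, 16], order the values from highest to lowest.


Original list: [-49, 2, -42, -30, 31, -34, -7, 16]
Repeatedly take the largest remaining element:
  Remaining [-49, 2, -42, -30, 31, -34, -7, 16] -> largest is 31
  Remaining [-49, 2, -42, -30, -34, -7, 16] -> largest is 16
  Remaining [-49, 2, -42, -30, -34, -7] -> largest is 2
  Remaining [-49, -42, -30, -34, -7] -> largest is -7
  Remaining [-49, -42, -30, -34] -> largest is -30
  Remaining [-49, -42, -34] -> largest is -34
  Remaining [-49, -42] -> largest is -42
  Remaining [-49] -> largest is -49
Collecting the picks in order gives the descending list.
Final answer: [31, 16, 2, -7, -30, -34, -42, -49]


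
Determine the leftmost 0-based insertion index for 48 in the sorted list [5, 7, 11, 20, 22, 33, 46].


List is sorted: [5, 7, 11, 20, 22, 33, 46]
We need the leftmost position where 48 can be inserted, i.e. the first index whose element is >= 48 (or the end of the list if none is).
Binary search with low=0, high=7 (0-based indices):
  low=0, high=7, mid=3: a[3]=20 < 48, so low = 4
  low=4, high=7, mid=5: a[5]=33 < 48, so low = 6
  low=6, high=7, mid=6: a[6]=46 < 48, so low = 7
Now low = high = 7, so the insertion index is 7.
Final answer: 7


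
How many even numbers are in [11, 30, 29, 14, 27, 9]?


Check each element:
  11 is odd
  30 is even
  29 is odd
  14 is even
  27 is odd
  9 is odd
Evens: [30, 14]
Count of evens = 2
Final answer: 2


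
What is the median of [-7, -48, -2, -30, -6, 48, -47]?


First, sort the list: [-48, -47, -30, -7, -6, -2, 48]
The list has 7 elements (odd count).
The middle index is 3 (0-based), and the element there is -7.
Final answer: -7


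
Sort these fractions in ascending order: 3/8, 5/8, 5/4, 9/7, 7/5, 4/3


Convert to decimal for comparison:
  3/8 = 0.375
  5/8 = 0.625
  5/4 = 1.25
  9/7 = 1.2857
  7/5 = 1.4
  4/3 = 1.3333
Decimals in increasing order: 0.375 < 0.625 < 1.25 < 1.2857 < 1.3333 < 1.4
Writing each back as its fraction gives the sorted order.
Final answer: 3/8, 5/8, 5/4, 9/7, 4/3, 7/5


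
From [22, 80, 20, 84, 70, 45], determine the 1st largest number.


Sort descending: [84, 80, 70, 45, 22, 20]
The 1st element (1-indexed) is at index 0.
Value = 84
Final answer: 84


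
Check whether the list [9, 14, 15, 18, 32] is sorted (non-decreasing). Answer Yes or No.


Check consecutive pairs:
  9 <= 14? True
  14 <= 15? True
  15 <= 18? True
  18 <= 32? True
Every consecutive pair is in order, so the list is non-decreasing.
Final answer: Yes


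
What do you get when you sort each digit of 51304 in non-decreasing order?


The number 51304 has digits: 5, 1, 3, 0, 4
Sorted: 0, 1, 3, 4, 5
Joining the sorted digits gives the result.
Final answer: 01345


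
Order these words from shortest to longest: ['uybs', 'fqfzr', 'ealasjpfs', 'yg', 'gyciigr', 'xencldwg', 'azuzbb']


Compute lengths:
  'uybs' has length 4
  'fqfzr' has length 5
  'ealasjpfs' has length 9
  'yg' has length 2
  'gyciigr' has length 7
  'xencldwg' has length 8
  'azuzbb' has length 6
Lengths in increasing order: 2 < 4 < 5 < 6 < 7 < 8 < 9
Listing the words in that order gives the answer.
Final answer: ['yg', 'uybs', 'fqfzr', 'azuzbb', 'gyciigr', 'xencldwg', 'ealasjpfs']


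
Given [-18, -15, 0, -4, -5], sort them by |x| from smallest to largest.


Compute absolute values:
  |-18| = 18
  |-15| = 15
  |0| = 0
  |-4| = 4
  |-5| = 5
Absolute values in increasing order: 0 < 4 < 5 < 15 < 18
Listing the original numbers in that order gives the answer.
Final answer: [0, -4, -5, -15, -18]


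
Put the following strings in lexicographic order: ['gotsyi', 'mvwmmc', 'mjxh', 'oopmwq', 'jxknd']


Compare strings character by character (the first differing letter decides):
  'gotsyi' < 'jxknd' since 'g' < 'j' at position 1
  'jxknd' < 'mjxh' since 'j' < 'm' at position 1
  'mjxh' < 'mvwmmc' since 'j' < 'v' at position 2
  'mvwmmc' < 'oopmwq' since 'm' < 'o' at position 1
Chaining these comparisons gives the alphabetical order.
Final answer: ['gotsyi', 'jxknd', 'mjxh', 'mvwmmc', 'oopmwq']


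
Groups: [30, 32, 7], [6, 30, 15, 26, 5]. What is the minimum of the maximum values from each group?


Find max of each group:
  Group 1: [30, 32, 7] -> max = 32
  Group 2: [6, 30, 15, 26, 5] -> max = 30
Maxes: [32, 30]
Minimum of maxes = 30
Final answer: 30


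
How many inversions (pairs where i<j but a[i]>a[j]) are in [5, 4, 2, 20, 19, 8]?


For each element, count the later elements that are smaller than it:
  5 (index 0): smaller elements after it = [4, 2] -> 2
  4 (index 1): smaller elements after it = [2] -> 1
  2 (index 2): smaller elements after it = [] -> 0
  20 (index 3): smaller elements after it = [19, 8] -> 2
  19 (index 4): smaller elements after it = [8] -> 1
Total inversions = 2 + 1 + 0 + 2 + 1 = 6
Final answer: 6


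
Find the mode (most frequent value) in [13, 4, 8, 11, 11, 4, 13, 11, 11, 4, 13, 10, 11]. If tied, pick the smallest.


Count the frequency of each value:
  4 appears 3 time(s)
  8 appears 1 time(s)
  10 appears 1 time(s)
  11 appears 5 time(s)
  13 appears 3 time(s)
Maximum frequency is 5.
Only 11 reaches that frequency, so it is the mode.
Final answer: 11


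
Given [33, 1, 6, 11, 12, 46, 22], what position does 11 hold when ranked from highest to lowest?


Sort descending: [46, 33, 22, 12, 11, 6, 1]
Find 11 in the sorted list.
11 is at position 5.
Final answer: 5


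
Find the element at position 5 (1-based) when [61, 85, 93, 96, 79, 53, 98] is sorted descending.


Sort descending: [98, 96, 93, 85, 79, 61, 53]
The 5th element (1-indexed) is at index 4.
Value = 79
Final answer: 79


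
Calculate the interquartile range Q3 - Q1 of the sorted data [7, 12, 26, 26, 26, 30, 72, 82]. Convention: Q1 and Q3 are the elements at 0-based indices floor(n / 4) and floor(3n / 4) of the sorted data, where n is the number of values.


The data has n = 8 elements.
Q1 index = floor(8 / 4) = floor(2) = 2; Q3 index = floor(3 * 8 / 4) = floor(6) = 6
Q1 = element at index 2 = 26
Q3 = element at index 6 = 72
IQR = 72 - 26 = 46
Final answer: 46


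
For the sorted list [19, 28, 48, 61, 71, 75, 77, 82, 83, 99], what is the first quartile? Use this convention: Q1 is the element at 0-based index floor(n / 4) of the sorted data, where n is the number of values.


The list has n = 10 elements.
Q1 index = floor(10 / 4) = floor(2.5) = 2
Counting from index 0 in the sorted data, the element at index 2 is 48.
Final answer: 48


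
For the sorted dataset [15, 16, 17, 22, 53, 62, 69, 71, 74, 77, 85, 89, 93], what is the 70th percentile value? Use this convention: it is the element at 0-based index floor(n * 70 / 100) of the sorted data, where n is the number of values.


The dataset has n = 13 elements.
Index = floor(13 * 70 / 100) = floor(910 / 100) = floor(9.1) = 9
Counting from index 0 in the sorted data, the element at index 9 is 77.
Final answer: 77


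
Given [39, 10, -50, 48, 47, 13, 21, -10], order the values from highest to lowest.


Original list: [39, 10, -50, 48, 47, 13, 21, -10]
Repeatedly take the largest remaining element:
  Remaining [39, 10, -50, 48, 47, 13, 21, -10] -> largest is 48
  Remaining [39, 10, -50, 47, 13, 21, -10] -> largest is 47
  Remaining [39, 10, -50, 13, 21, -10] -> largest is 39
  Remaining [10, -50, 13, 21, -10] -> largest is 21
  Remaining [10, -50, 13, -10] -> largest is 13
  Remaining [10, -50, -10] -> largest is 10
  Remaining [-50, -10] -> largest is -10
  Remaining [-50] -> largest is -50
Collecting the picks in order gives the descending list.
Final answer: [48, 47, 39, 21, 13, 10, -10, -50]


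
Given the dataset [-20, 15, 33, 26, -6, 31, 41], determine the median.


First, sort the list: [-20, -6, 15, 26, 31, 33, 41]
The list has 7 elements (odd count).
The middle index is 3 (0-based), and the element there is 26.
Final answer: 26


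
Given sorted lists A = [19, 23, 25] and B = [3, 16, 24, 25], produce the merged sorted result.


List A: [19, 23, 25]
List B: [3, 16, 24, 25]
Repeatedly compare the front elements and take the smaller:
  19 vs 3 -> take 3
  19 vs 16 -> take 16
  19 vs 24 -> take 19
  23 vs 24 -> take 23
  25 vs 24 -> take 24
  25 vs 25 -> take 25
  A is exhausted; append the rest of B: [25]
Final answer: [3, 16, 19, 23, 24, 25, 25]


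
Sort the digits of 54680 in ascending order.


The number 54680 has digits: 5, 4, 6, 8, 0
Sorted: 0, 4, 5, 6, 8
Joining the sorted digits gives the result.
Final answer: 04568


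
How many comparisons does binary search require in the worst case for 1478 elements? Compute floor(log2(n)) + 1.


Binary search halves the search space each step.
Maximum comparisons = floor(log2(1478)) + 1
log2(1478) = 10.5294
floor(log2(1478)) = 10, so 10 + 1 = 11
Final answer: 11


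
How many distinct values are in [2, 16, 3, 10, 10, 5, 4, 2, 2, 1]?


List all unique values:
Distinct values: [1, 2, 3, 4, 5, 10, 16]
Count = 7
Final answer: 7


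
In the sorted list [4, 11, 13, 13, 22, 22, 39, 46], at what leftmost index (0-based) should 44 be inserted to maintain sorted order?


List is sorted: [4, 11, 13, 13, 22, 22, 39, 46]
We need the leftmost position where 44 can be inserted, i.e. the first index whose element is >= 44 (or the end of the list if none is).
Binary search with low=0, high=8 (0-based indices):
  low=0, high=8, mid=4: a[4]=22 < 44, so low = 5
  low=5, high=8, mid=6: a[6]=39 < 44, so low = 7
  low=7, high=8, mid=7: a[7]=46 >= 44, so high = 7
Now low = high = 7, so the insertion index is 7.
Final answer: 7


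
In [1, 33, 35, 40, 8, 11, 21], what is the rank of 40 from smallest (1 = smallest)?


Sort ascending: [1, 8, 11, 21, 33, 35, 40]
Find 40 in the sorted list.
40 is at position 7 (1-indexed).
Final answer: 7


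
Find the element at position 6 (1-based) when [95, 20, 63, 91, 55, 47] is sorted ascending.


Sort ascending: [20, 47, 55, 63, 91, 95]
The 6th element (1-indexed) is at index 5.
Value = 95
Final answer: 95


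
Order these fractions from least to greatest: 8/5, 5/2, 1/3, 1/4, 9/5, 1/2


Convert to decimal for comparison:
  8/5 = 1.6
  5/2 = 2.5
  1/3 = 0.3333
  1/4 = 0.25
  9/5 = 1.8
  1/2 = 0.5
Decimals in increasing order: 0.25 < 0.3333 < 0.5 < 1.6 < 1.8 < 2.5
Writing each back as its fraction gives the sorted order.
Final answer: 1/4, 1/3, 1/2, 8/5, 9/5, 5/2


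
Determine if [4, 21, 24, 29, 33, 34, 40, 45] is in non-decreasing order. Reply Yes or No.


Check consecutive pairs:
  4 <= 21? True
  21 <= 24? True
  24 <= 29? True
  29 <= 33? True
  33 <= 34? True
  34 <= 40? True
  40 <= 45? True
Every consecutive pair is in order, so the list is non-decreasing.
Final answer: Yes


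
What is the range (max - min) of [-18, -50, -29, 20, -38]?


Maximum value: 20
Minimum value: -50
Range = 20 - (-50) = 70
Final answer: 70


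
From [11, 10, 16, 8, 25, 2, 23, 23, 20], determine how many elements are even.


Check each element:
  11 is odd
  10 is even
  16 is even
  8 is even
  25 is odd
  2 is even
  23 is odd
  23 is odd
  20 is even
Evens: [10, 16, 8, 2, 20]
Count of evens = 5
Final answer: 5


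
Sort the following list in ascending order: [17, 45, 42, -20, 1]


Original list: [17, 45, 42, -20, 1]
Repeatedly take the smallest remaining element:
  Remaining [17, 45, 42, -20, 1] -> smallest is -20
  Remaining [17, 45, 42, 1] -> smallest is 1
  Remaining [17, 45, 42] -> smallest is 17
  Remaining [45, 42] -> smallest is 42
  Remaining [45] -> smallest is 45
Collecting the picks in order gives the sorted list.
Final answer: [-20, 1, 17, 42, 45]


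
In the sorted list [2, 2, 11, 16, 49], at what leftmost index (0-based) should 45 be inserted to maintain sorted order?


List is sorted: [2, 2, 11, 16, 49]
We need the leftmost position where 45 can be inserted, i.e. the first index whose element is >= 45 (or the end of the list if none is).
Binary search with low=0, high=5 (0-based indices):
  low=0, high=5, mid=2: a[2]=11 < 45, so low = 3
  low=3, high=5, mid=4: a[4]=49 >= 45, so high = 4
  low=3, high=4, mid=3: a[3]=16 < 45, so low = 4
Now low = high = 4, so the insertion index is 4.
Final answer: 4


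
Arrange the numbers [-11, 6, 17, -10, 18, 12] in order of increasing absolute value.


Compute absolute values:
  |-11| = 11
  |6| = 6
  |17| = 17
  |-10| = 10
  |18| = 18
  |12| = 12
Absolute values in increasing order: 6 < 10 < 11 < 12 < 17 < 18
Listing the original numbers in that order gives the answer.
Final answer: [6, -10, -11, 12, 17, 18]


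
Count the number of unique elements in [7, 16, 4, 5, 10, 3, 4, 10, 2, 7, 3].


List all unique values:
Distinct values: [2, 3, 4, 5, 7, 10, 16]
Count = 7
Final answer: 7


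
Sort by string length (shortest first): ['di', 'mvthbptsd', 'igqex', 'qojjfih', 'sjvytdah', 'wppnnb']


Compute lengths:
  'di' has length 2
  'mvthbptsd' has length 9
  'igqex' has length 5
  'qojjfih' has length 7
  'sjvytdah' has length 8
  'wppnnb' has length 6
Lengths in increasing order: 2 < 5 < 6 < 7 < 8 < 9
Listing the words in that order gives the answer.
Final answer: ['di', 'igqex', 'wppnnb', 'qojjfih', 'sjvytdah', 'mvthbptsd']


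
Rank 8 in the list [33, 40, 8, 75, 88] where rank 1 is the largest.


Sort descending: [88, 75, 40, 33, 8]
Find 8 in the sorted list.
8 is at position 5.
Final answer: 5


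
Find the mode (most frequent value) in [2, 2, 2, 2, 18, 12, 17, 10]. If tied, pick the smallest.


Count the frequency of each value:
  2 appears 4 time(s)
  10 appears 1 time(s)
  12 appears 1 time(s)
  17 appears 1 time(s)
  18 appears 1 time(s)
Maximum frequency is 4.
Only 2 reaches that frequency, so it is the mode.
Final answer: 2


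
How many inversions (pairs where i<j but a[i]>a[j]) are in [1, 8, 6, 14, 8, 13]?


For each element, count the later elements that are smaller than it:
  1 (index 0): smaller elements after it = [] -> 0
  8 (index 1): smaller elements after it = [6] -> 1
  6 (index 2): smaller elements after it = [] -> 0
  14 (index 3): smaller elements after it = [8, 13] -> 2
  8 (index 4): smaller elements after it = [] -> 0
Total inversions = 0 + 1 + 0 + 2 + 0 = 3
Final answer: 3


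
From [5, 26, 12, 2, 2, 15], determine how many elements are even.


Check each element:
  5 is odd
  26 is even
  12 is even
  2 is even
  2 is even
  15 is odd
Evens: [26, 12, 2, 2]
Count of evens = 4
Final answer: 4


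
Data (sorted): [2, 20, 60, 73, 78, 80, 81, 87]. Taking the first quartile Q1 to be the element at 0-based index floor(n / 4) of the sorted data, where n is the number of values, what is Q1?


The list has n = 8 elements.
Q1 index = floor(8 / 4) = floor(2) = 2
Counting from index 0 in the sorted data, the element at index 2 is 60.
Final answer: 60


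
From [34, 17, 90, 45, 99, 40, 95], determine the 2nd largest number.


Sort descending: [99, 95, 90, 45, 40, 34, 17]
The 2nd element (1-indexed) is at index 1.
Value = 95
Final answer: 95


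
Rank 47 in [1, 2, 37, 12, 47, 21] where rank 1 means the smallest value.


Sort ascending: [1, 2, 12, 21, 37, 47]
Find 47 in the sorted list.
47 is at position 6 (1-indexed).
Final answer: 6


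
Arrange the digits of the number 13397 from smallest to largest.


The number 13397 has digits: 1, 3, 3, 9, 7
Sorted: 1, 3, 3, 7, 9
Joining the sorted digits gives the result.
Final answer: 13379


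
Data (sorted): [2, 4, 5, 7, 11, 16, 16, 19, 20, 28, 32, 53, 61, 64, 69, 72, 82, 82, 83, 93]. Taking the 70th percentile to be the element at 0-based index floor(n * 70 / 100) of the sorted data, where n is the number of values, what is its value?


The dataset has n = 20 elements.
Index = floor(20 * 70 / 100) = floor(1400 / 100) = floor(14) = 14
Counting from index 0 in the sorted data, the element at index 14 is 69.
Final answer: 69


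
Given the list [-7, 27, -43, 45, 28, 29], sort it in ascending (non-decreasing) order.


Original list: [-7, 27, -43, 45, 28, 29]
Repeatedly take the smallest remaining element:
  Remaining [-7, 27, -43, 45, 28, 29] -> smallest is -43
  Remaining [-7, 27, 45, 28, 29] -> smallest is -7
  Remaining [27, 45, 28, 29] -> smallest is 27
  Remaining [45, 28, 29] -> smallest is 28
  Remaining [45, 29] -> smallest is 29
  Remaining [45] -> smallest is 45
Collecting the picks in order gives the sorted list.
Final answer: [-43, -7, 27, 28, 29, 45]


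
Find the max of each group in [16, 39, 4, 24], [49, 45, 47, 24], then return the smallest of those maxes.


Find max of each group:
  Group 1: [16, 39, 4, 24] -> max = 39
  Group 2: [49, 45, 47, 24] -> max = 49
Maxes: [39, 49]
Minimum of maxes = 39
Final answer: 39


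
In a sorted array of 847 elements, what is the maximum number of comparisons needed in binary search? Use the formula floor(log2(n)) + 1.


Binary search halves the search space each step.
Maximum comparisons = floor(log2(847)) + 1
log2(847) = 9.7262
floor(log2(847)) = 9, so 9 + 1 = 10
Final answer: 10


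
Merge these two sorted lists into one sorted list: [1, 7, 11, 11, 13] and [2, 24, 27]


List A: [1, 7, 11, 11, 13]
List B: [2, 24, 27]
Repeatedly compare the front elements and take the smaller:
  1 vs 2 -> take 1
  7 vs 2 -> take 2
  7 vs 24 -> take 7
  11 vs 24 -> take 11
  11 vs 24 -> take 11
  13 vs 24 -> take 13
  A is exhausted; append the rest of B: [24, 27]
Final answer: [1, 2, 7, 11, 11, 13, 24, 27]


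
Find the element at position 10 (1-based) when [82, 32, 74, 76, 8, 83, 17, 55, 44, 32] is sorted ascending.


Sort ascending: [8, 17, 32, 32, 44, 55, 74, 76, 82, 83]
The 10th element (1-indexed) is at index 9.
Value = 83
Final answer: 83


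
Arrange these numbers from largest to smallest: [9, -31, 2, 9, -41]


Original list: [9, -31, 2, 9, -41]
Repeatedly take the largest remaining element:
  Remaining [9, -31, 2, 9, -41] -> largest is 9
  Remaining [-31, 2, 9, -41] -> largest is 9
  Remaining [-31, 2, -41] -> largest is 2
  Remaining [-31, -41] -> largest is -31
  Remaining [-41] -> largest is -41
Collecting the picks in order gives the descending list.
Final answer: [9, 9, 2, -31, -41]


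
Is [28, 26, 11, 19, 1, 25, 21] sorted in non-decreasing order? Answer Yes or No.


Check consecutive pairs:
  28 <= 26? False
  26 <= 11? False
  11 <= 19? True
  19 <= 1? False
  1 <= 25? True
  25 <= 21? False
4 consecutive pair(s) are out of order, so the list is not sorted.
Final answer: No


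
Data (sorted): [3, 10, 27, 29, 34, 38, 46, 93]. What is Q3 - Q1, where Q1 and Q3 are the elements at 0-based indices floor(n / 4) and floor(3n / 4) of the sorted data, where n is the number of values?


The data has n = 8 elements.
Q1 index = floor(8 / 4) = floor(2) = 2; Q3 index = floor(3 * 8 / 4) = floor(6) = 6
Q1 = element at index 2 = 27
Q3 = element at index 6 = 46
IQR = 46 - 27 = 19
Final answer: 19


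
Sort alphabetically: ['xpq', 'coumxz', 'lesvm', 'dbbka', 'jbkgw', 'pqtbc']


Compare strings character by character (the first differing letter decides):
  'coumxz' < 'dbbka' since 'c' < 'd' at position 1
  'dbbka' < 'jbkgw' since 'd' < 'j' at position 1
  'jbkgw' < 'lesvm' since 'j' < 'l' at position 1
  'lesvm' < 'pqtbc' since 'l' < 'p' at position 1
  'pqtbc' < 'xpq' since 'p' < 'x' at position 1
Chaining these comparisons gives the alphabetical order.
Final answer: ['coumxz', 'dbbka', 'jbkgw', 'lesvm', 'pqtbc', 'xpq']


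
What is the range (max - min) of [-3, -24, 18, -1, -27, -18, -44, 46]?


Maximum value: 46
Minimum value: -44
Range = 46 - (-44) = 90
Final answer: 90


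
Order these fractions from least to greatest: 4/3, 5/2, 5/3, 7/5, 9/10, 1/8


Convert to decimal for comparison:
  4/3 = 1.3333
  5/2 = 2.5
  5/3 = 1.6667
  7/5 = 1.4
  9/10 = 0.9
  1/8 = 0.125
Decimals in increasing order: 0.125 < 0.9 < 1.3333 < 1.4 < 1.6667 < 2.5
Writing each back as its fraction gives the sorted order.
Final answer: 1/8, 9/10, 4/3, 7/5, 5/3, 5/2


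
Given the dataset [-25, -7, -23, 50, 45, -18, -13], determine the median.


First, sort the list: [-25, -23, -18, -13, -7, 45, 50]
The list has 7 elements (odd count).
The middle index is 3 (0-based), and the element there is -13.
Final answer: -13


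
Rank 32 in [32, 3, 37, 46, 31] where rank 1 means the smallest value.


Sort ascending: [3, 31, 32, 37, 46]
Find 32 in the sorted list.
32 is at position 3 (1-indexed).
Final answer: 3


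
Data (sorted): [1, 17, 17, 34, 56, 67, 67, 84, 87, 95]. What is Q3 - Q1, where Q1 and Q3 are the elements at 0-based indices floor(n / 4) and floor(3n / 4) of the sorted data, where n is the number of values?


The data has n = 10 elements.
Q1 index = floor(10 / 4) = floor(2.5) = 2; Q3 index = floor(3 * 10 / 4) = floor(7.5) = 7
Q1 = element at index 2 = 17
Q3 = element at index 7 = 84
IQR = 84 - 17 = 67
Final answer: 67


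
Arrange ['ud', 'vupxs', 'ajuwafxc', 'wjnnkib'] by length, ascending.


Compute lengths:
  'ud' has length 2
  'vupxs' has length 5
  'ajuwafxc' has length 8
  'wjnnkib' has length 7
Lengths in increasing order: 2 < 5 < 7 < 8
Listing the words in that order gives the answer.
Final answer: ['ud', 'vupxs', 'wjnnkib', 'ajuwafxc']


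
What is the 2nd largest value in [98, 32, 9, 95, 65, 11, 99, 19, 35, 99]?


Sort descending: [99, 99, 98, 95, 65, 35, 32, 19, 11, 9]
The 2nd element (1-indexed) is at index 1.
Value = 99
Final answer: 99


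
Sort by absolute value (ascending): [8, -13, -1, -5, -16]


Compute absolute values:
  |8| = 8
  |-13| = 13
  |-1| = 1
  |-5| = 5
  |-16| = 16
Absolute values in increasing order: 1 < 5 < 8 < 13 < 16
Listing the original numbers in that order gives the answer.
Final answer: [-1, -5, 8, -13, -16]


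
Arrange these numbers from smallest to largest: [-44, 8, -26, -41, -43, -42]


Original list: [-44, 8, -26, -41, -43, -42]
Repeatedly take the smallest remaining element:
  Remaining [-44, 8, -26, -41, -43, -42] -> smallest is -44
  Remaining [8, -26, -41, -43, -42] -> smallest is -43
  Remaining [8, -26, -41, -42] -> smallest is -42
  Remaining [8, -26, -41] -> smallest is -41
  Remaining [8, -26] -> smallest is -26
  Remaining [8] -> smallest is 8
Collecting the picks in order gives the sorted list.
Final answer: [-44, -43, -42, -41, -26, 8]


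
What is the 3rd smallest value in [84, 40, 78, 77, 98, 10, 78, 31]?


Sort ascending: [10, 31, 40, 77, 78, 78, 84, 98]
The 3rd element (1-indexed) is at index 2.
Value = 40
Final answer: 40


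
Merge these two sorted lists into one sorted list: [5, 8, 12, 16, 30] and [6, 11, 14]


List A: [5, 8, 12, 16, 30]
List B: [6, 11, 14]
Repeatedly compare the front elements and take the smaller:
  5 vs 6 -> take 5
  8 vs 6 -> take 6
  8 vs 11 -> take 8
  12 vs 11 -> take 11
  12 vs 14 -> take 12
  16 vs 14 -> take 14
  B is exhausted; append the rest of A: [16, 30]
Final answer: [5, 6, 8, 11, 12, 14, 16, 30]


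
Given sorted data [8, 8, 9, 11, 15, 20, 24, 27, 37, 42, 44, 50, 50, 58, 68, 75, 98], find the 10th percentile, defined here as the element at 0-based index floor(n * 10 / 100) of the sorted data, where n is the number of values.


The dataset has n = 17 elements.
Index = floor(17 * 10 / 100) = floor(170 / 100) = floor(1.7) = 1
Counting from index 0 in the sorted data, the element at index 1 is 8.
Final answer: 8


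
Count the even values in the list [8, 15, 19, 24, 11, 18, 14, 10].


Check each element:
  8 is even
  15 is odd
  19 is odd
  24 is even
  11 is odd
  18 is even
  14 is even
  10 is even
Evens: [8, 24, 18, 14, 10]
Count of evens = 5
Final answer: 5


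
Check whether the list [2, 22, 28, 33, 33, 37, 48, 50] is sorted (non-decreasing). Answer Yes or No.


Check consecutive pairs:
  2 <= 22? True
  22 <= 28? True
  28 <= 33? True
  33 <= 33? True
  33 <= 37? True
  37 <= 48? True
  48 <= 50? True
Every consecutive pair is in order, so the list is non-decreasing.
Final answer: Yes


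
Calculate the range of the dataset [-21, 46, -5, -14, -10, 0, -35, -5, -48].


Maximum value: 46
Minimum value: -48
Range = 46 - (-48) = 94
Final answer: 94


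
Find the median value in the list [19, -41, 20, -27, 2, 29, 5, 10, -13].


First, sort the list: [-41, -27, -13, 2, 5, 10, 19, 20, 29]
The list has 9 elements (odd count).
The middle index is 4 (0-based), and the element there is 5.
Final answer: 5


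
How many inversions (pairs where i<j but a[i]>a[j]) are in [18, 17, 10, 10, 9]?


For each element, count the later elements that are smaller than it:
  18 (index 0): smaller elements after it = [17, 10, 10, 9] -> 4
  17 (index 1): smaller elements after it = [10, 10, 9] -> 3
  10 (index 2): smaller elements after it = [9] -> 1
  10 (index 3): smaller elements after it = [9] -> 1
Total inversions = 4 + 3 + 1 + 1 = 9
Final answer: 9


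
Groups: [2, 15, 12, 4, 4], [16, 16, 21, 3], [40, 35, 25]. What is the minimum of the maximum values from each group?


Find max of each group:
  Group 1: [2, 15, 12, 4, 4] -> max = 15
  Group 2: [16, 16, 21, 3] -> max = 21
  Group 3: [40, 35, 25] -> max = 40
Maxes: [15, 21, 40]
Minimum of maxes = 15
Final answer: 15


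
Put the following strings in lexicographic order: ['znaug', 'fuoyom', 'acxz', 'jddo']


Compare strings character by character (the first differing letter decides):
  'acxz' < 'fuoyom' since 'a' < 'f' at position 1
  'fuoyom' < 'jddo' since 'f' < 'j' at position 1
  'jddo' < 'znaug' since 'j' < 'z' at position 1
Chaining these comparisons gives the alphabetical order.
Final answer: ['acxz', 'fuoyom', 'jddo', 'znaug']


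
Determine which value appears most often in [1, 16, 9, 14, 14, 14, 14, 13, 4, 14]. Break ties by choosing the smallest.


Count the frequency of each value:
  1 appears 1 time(s)
  4 appears 1 time(s)
  9 appears 1 time(s)
  13 appears 1 time(s)
  14 appears 5 time(s)
  16 appears 1 time(s)
Maximum frequency is 5.
Only 14 reaches that frequency, so it is the mode.
Final answer: 14


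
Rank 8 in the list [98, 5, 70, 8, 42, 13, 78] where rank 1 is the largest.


Sort descending: [98, 78, 70, 42, 13, 8, 5]
Find 8 in the sorted list.
8 is at position 6.
Final answer: 6


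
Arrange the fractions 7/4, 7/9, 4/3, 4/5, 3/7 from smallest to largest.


Convert to decimal for comparison:
  7/4 = 1.75
  7/9 = 0.7778
  4/3 = 1.3333
  4/5 = 0.8
  3/7 = 0.4286
Decimals in increasing order: 0.4286 < 0.7778 < 0.8 < 1.3333 < 1.75
Writing each back as its fraction gives the sorted order.
Final answer: 3/7, 7/9, 4/5, 4/3, 7/4


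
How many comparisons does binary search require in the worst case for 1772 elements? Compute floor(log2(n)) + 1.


Binary search halves the search space each step.
Maximum comparisons = floor(log2(1772)) + 1
log2(1772) = 10.7912
floor(log2(1772)) = 10, so 10 + 1 = 11
Final answer: 11


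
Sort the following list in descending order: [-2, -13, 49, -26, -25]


Original list: [-2, -13, 49, -26, -25]
Repeatedly take the largest remaining element:
  Remaining [-2, -13, 49, -26, -25] -> largest is 49
  Remaining [-2, -13, -26, -25] -> largest is -2
  Remaining [-13, -26, -25] -> largest is -13
  Remaining [-26, -25] -> largest is -25
  Remaining [-26] -> largest is -26
Collecting the picks in order gives the descending list.
Final answer: [49, -2, -13, -25, -26]


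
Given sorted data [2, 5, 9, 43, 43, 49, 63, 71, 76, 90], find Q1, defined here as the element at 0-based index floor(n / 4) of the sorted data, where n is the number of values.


The list has n = 10 elements.
Q1 index = floor(10 / 4) = floor(2.5) = 2
Counting from index 0 in the sorted data, the element at index 2 is 9.
Final answer: 9


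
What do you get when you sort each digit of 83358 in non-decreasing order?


The number 83358 has digits: 8, 3, 3, 5, 8
Sorted: 3, 3, 5, 8, 8
Joining the sorted digits gives the result.
Final answer: 33588


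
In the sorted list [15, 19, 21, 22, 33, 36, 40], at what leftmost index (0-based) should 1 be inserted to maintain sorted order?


List is sorted: [15, 19, 21, 22, 33, 36, 40]
We need the leftmost position where 1 can be inserted, i.e. the first index whose element is >= 1 (or the end of the list if none is).
Binary search with low=0, high=7 (0-based indices):
  low=0, high=7, mid=3: a[3]=22 >= 1, so high = 3
  low=0, high=3, mid=1: a[1]=19 >= 1, so high = 1
  low=0, high=1, mid=0: a[0]=15 >= 1, so high = 0
Now low = high = 0, so the insertion index is 0.
Final answer: 0


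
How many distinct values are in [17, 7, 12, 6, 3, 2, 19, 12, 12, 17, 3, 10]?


List all unique values:
Distinct values: [2, 3, 6, 7, 10, 12, 17, 19]
Count = 8
Final answer: 8


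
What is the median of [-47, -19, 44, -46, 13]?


First, sort the list: [-47, -46, -19, 13, 44]
The list has 5 elements (odd count).
The middle index is 2 (0-based), and the element there is -19.
Final answer: -19


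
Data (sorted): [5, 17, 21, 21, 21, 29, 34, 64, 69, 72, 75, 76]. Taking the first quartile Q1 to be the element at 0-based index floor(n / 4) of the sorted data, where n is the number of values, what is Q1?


The list has n = 12 elements.
Q1 index = floor(12 / 4) = floor(3) = 3
Counting from index 0 in the sorted data, the element at index 3 is 21.
Final answer: 21


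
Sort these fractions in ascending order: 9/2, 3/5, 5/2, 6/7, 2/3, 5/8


Convert to decimal for comparison:
  9/2 = 4.5
  3/5 = 0.6
  5/2 = 2.5
  6/7 = 0.8571
  2/3 = 0.6667
  5/8 = 0.625
Decimals in increasing order: 0.6 < 0.625 < 0.6667 < 0.8571 < 2.5 < 4.5
Writing each back as its fraction gives the sorted order.
Final answer: 3/5, 5/8, 2/3, 6/7, 5/2, 9/2


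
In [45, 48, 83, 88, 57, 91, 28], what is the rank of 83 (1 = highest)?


Sort descending: [91, 88, 83, 57, 48, 45, 28]
Find 83 in the sorted list.
83 is at position 3.
Final answer: 3


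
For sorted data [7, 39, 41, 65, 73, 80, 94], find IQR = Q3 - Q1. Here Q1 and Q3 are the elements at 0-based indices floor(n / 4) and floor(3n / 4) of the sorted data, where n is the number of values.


The data has n = 7 elements.
Q1 index = floor(7 / 4) = floor(1.75) = 1; Q3 index = floor(3 * 7 / 4) = floor(5.25) = 5
Q1 = element at index 1 = 39
Q3 = element at index 5 = 80
IQR = 80 - 39 = 41
Final answer: 41


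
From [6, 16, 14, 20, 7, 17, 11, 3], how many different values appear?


List all unique values:
Distinct values: [3, 6, 7, 11, 14, 16, 17, 20]
Count = 8
Final answer: 8


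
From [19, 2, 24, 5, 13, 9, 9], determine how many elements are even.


Check each element:
  19 is odd
  2 is even
  24 is even
  5 is odd
  13 is odd
  9 is odd
  9 is odd
Evens: [2, 24]
Count of evens = 2
Final answer: 2


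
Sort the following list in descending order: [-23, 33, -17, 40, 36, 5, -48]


Original list: [-23, 33, -17, 40, 36, 5, -48]
Repeatedly take the largest remaining element:
  Remaining [-23, 33, -17, 40, 36, 5, -48] -> largest is 40
  Remaining [-23, 33, -17, 36, 5, -48] -> largest is 36
  Remaining [-23, 33, -17, 5, -48] -> largest is 33
  Remaining [-23, -17, 5, -48] -> largest is 5
  Remaining [-23, -17, -48] -> largest is -17
  Remaining [-23, -48] -> largest is -23
  Remaining [-48] -> largest is -48
Collecting the picks in order gives the descending list.
Final answer: [40, 36, 33, 5, -17, -23, -48]


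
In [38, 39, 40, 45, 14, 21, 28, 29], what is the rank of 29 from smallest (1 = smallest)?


Sort ascending: [14, 21, 28, 29, 38, 39, 40, 45]
Find 29 in the sorted list.
29 is at position 4 (1-indexed).
Final answer: 4


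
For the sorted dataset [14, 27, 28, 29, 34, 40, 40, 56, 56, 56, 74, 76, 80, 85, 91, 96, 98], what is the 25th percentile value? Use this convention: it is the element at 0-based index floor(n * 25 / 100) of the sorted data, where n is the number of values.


The dataset has n = 17 elements.
Index = floor(17 * 25 / 100) = floor(425 / 100) = floor(4.25) = 4
Counting from index 0 in the sorted data, the element at index 4 is 34.
Final answer: 34


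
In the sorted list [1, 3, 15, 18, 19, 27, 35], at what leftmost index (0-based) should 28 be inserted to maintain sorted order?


List is sorted: [1, 3, 15, 18, 19, 27, 35]
We need the leftmost position where 28 can be inserted, i.e. the first index whose element is >= 28 (or the end of the list if none is).
Binary search with low=0, high=7 (0-based indices):
  low=0, high=7, mid=3: a[3]=18 < 28, so low = 4
  low=4, high=7, mid=5: a[5]=27 < 28, so low = 6
  low=6, high=7, mid=6: a[6]=35 >= 28, so high = 6
Now low = high = 6, so the insertion index is 6.
Final answer: 6


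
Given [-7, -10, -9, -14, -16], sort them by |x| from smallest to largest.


Compute absolute values:
  |-7| = 7
  |-10| = 10
  |-9| = 9
  |-14| = 14
  |-16| = 16
Absolute values in increasing order: 7 < 9 < 10 < 14 < 16
Listing the original numbers in that order gives the answer.
Final answer: [-7, -9, -10, -14, -16]


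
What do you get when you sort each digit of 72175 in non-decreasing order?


The number 72175 has digits: 7, 2, 1, 7, 5
Sorted: 1, 2, 5, 7, 7
Joining the sorted digits gives the result.
Final answer: 12577


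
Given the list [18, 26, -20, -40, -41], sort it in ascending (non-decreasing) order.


Original list: [18, 26, -20, -40, -41]
Repeatedly take the smallest remaining element:
  Remaining [18, 26, -20, -40, -41] -> smallest is -41
  Remaining [18, 26, -20, -40] -> smallest is -40
  Remaining [18, 26, -20] -> smallest is -20
  Remaining [18, 26] -> smallest is 18
  Remaining [26] -> smallest is 26
Collecting the picks in order gives the sorted list.
Final answer: [-41, -40, -20, 18, 26]


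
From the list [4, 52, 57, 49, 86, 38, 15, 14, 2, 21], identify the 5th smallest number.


Sort ascending: [2, 4, 14, 15, 21, 38, 49, 52, 57, 86]
The 5th element (1-indexed) is at index 4.
Value = 21
Final answer: 21


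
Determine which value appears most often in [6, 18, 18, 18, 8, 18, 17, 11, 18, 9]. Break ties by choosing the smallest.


Count the frequency of each value:
  6 appears 1 time(s)
  8 appears 1 time(s)
  9 appears 1 time(s)
  11 appears 1 time(s)
  17 appears 1 time(s)
  18 appears 5 time(s)
Maximum frequency is 5.
Only 18 reaches that frequency, so it is the mode.
Final answer: 18
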